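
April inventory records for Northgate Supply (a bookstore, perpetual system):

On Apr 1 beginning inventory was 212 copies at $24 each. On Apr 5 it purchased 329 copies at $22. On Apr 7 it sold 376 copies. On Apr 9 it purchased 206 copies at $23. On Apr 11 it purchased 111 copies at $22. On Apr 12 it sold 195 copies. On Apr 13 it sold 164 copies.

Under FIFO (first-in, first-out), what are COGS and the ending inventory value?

Apr 7, 376 sold [FIFO — oldest first]: 212 @ $24 + 164 @ $22 = $8,696
Apr 12, 195 sold [FIFO — oldest first]: 165 @ $22 + 30 @ $23 = $4,320
Apr 13, 164 sold [FIFO — oldest first]: 164 @ $23 = $3,772
Total COGS = $8,696 + $4,320 + $3,772 = $16,788
Ending inventory: 12 @ $23 + 111 @ $22 = $2,718
Check: goods available $19,506 = COGS $16,788 + ending $2,718

COGS = $16,788; ending inventory = $2,718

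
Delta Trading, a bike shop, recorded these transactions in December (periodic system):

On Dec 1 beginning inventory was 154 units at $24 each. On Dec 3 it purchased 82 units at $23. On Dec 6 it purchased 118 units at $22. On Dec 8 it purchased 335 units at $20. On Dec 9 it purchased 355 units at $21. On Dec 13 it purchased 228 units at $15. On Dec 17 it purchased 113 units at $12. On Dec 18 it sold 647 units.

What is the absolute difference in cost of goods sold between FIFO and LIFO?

$2,836

FIFO COGS: 154 @ $24 + 82 @ $23 + 118 @ $22 + 293 @ $20 = $14,038
LIFO COGS: 113 @ $12 + 228 @ $15 + 306 @ $21 = $11,202
Difference = |$14,038 − $11,202| = $2,836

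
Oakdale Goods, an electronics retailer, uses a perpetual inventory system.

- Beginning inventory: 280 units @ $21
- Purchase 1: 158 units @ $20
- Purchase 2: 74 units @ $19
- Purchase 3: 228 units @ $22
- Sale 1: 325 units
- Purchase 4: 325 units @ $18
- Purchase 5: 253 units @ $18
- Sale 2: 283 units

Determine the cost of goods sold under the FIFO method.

COGS = $12,558

Sale 1 (325) [FIFO — oldest first]: 280 @ $21 + 45 @ $20 = $6,780
Sale 2 (283) [FIFO — oldest first]: 113 @ $20 + 74 @ $19 + 96 @ $22 = $5,778
Total COGS = $6,780 + $5,778 = $12,558
Ending inventory: 132 @ $22 + 325 @ $18 + 253 @ $18 = $13,308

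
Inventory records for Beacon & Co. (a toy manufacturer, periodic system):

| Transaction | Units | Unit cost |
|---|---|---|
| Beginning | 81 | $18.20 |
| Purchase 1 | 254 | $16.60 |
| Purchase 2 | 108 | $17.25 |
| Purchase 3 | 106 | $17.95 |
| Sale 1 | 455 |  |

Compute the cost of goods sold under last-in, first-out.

COGS = $7,766.30

Sale 1 (455) [LIFO — newest first]: 106 @ $17.95 + 108 @ $17.25 + 241 @ $16.60 = $7,766.30
Ending inventory: 81 @ $18.20 + 13 @ $16.60 = $1,690.00
Check: goods available $9,456.30 = COGS $7,766.30 + ending $1,690.00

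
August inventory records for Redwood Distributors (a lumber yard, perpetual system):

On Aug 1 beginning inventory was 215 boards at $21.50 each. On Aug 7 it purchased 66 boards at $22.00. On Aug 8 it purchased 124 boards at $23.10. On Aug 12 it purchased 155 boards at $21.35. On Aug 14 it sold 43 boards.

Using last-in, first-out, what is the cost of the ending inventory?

Ending inventory = $11,330.10

Aug 14, 43 sold [LIFO — newest first]: 43 @ $21.35 = $918.05
Ending inventory: 215 @ $21.50 + 66 @ $22.00 + 124 @ $23.10 + 112 @ $21.35 = $11,330.10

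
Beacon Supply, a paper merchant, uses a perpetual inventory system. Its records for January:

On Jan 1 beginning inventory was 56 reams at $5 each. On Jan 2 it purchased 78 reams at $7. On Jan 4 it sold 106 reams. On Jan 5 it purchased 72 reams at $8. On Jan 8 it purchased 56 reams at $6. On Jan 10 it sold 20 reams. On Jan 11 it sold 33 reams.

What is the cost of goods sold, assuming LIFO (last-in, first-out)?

COGS = $1,004

Jan 4, 106 sold [LIFO — newest first]: 78 @ $7 + 28 @ $5 = $686
Jan 10, 20 sold [LIFO — newest first]: 20 @ $6 = $120
Jan 11, 33 sold [LIFO — newest first]: 33 @ $6 = $198
Total COGS = $686 + $120 + $198 = $1,004
Ending inventory: 28 @ $5 + 72 @ $8 + 3 @ $6 = $734
Check: goods available $1,738 = COGS $1,004 + ending $734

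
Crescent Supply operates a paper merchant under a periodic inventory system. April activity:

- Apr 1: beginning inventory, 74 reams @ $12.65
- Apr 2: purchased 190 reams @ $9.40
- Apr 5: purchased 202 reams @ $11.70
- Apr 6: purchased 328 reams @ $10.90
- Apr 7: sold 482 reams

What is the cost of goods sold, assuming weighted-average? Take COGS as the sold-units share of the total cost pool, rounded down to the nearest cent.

Apr 7, sell 482: 482/794 × $8,660.70 → $5,257.50
Ending inventory (cost pool remaining) = $3,403.20

COGS = $5,257.50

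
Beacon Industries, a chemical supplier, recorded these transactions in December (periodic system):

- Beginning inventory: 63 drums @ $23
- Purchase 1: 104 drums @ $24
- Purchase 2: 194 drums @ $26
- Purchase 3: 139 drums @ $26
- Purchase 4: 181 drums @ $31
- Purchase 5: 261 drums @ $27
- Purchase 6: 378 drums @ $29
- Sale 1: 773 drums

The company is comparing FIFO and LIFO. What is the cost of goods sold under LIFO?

FIFO COGS: 63 @ $23 + 104 @ $24 + 194 @ $26 + 139 @ $26 + 181 @ $31 + 92 @ $27 = $20,698
LIFO COGS: 378 @ $29 + 261 @ $27 + 134 @ $31 = $22,163

COGS = $22,163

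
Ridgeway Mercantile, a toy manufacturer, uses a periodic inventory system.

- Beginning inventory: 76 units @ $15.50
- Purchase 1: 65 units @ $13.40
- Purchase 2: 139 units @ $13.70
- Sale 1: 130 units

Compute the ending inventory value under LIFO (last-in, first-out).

Ending inventory = $2,172.30

Sale 1 (130) [LIFO — newest first]: 130 @ $13.70 = $1,781.00
Ending inventory: 76 @ $15.50 + 65 @ $13.40 + 9 @ $13.70 = $2,172.30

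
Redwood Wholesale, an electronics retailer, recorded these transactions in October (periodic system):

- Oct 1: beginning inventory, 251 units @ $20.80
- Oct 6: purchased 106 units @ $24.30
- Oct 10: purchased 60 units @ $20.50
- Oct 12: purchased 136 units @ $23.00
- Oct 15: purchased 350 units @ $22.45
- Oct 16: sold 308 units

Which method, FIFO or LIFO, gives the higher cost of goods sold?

FIFO COGS: 251 @ $20.80 + 57 @ $24.30 = $6,605.90
LIFO COGS: 308 @ $22.45 = $6,914.60

LIFO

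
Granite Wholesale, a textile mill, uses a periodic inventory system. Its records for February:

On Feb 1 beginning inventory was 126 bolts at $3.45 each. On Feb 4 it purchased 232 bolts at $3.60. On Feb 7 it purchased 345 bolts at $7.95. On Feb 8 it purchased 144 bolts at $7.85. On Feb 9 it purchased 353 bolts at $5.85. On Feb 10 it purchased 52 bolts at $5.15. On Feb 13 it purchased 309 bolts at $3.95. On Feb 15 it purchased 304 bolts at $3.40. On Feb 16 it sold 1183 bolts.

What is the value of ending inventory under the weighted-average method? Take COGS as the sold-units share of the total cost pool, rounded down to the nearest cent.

Feb 16, sell 1183: 1183/1865 × $9,730.05 → $6,171.92
Ending inventory (cost pool remaining) = $3,558.13
Check: goods available $9,730.05 = COGS $6,171.92 + ending $3,558.13

Ending inventory = $3,558.13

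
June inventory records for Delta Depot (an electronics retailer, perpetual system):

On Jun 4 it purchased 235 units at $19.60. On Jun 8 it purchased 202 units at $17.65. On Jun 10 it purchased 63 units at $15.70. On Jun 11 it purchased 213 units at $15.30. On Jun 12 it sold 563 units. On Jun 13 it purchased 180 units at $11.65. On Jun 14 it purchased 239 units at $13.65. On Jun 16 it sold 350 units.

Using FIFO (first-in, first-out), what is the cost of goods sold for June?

Jun 12, 563 sold [FIFO — oldest first]: 235 @ $19.60 + 202 @ $17.65 + 63 @ $15.70 + 63 @ $15.30 = $10,124.30
Jun 16, 350 sold [FIFO — oldest first]: 150 @ $15.30 + 180 @ $11.65 + 20 @ $13.65 = $4,665.00
Total COGS = $10,124.30 + $4,665.00 = $14,789.30
Ending inventory: 219 @ $13.65 = $2,989.35
Check: goods available $17,778.65 = COGS $14,789.30 + ending $2,989.35

COGS = $14,789.30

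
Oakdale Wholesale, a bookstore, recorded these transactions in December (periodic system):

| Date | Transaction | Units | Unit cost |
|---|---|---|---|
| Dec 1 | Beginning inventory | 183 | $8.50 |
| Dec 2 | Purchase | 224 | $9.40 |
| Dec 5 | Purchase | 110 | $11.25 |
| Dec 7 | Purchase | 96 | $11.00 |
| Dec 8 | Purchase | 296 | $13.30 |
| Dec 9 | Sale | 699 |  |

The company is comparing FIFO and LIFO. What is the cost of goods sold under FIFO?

COGS = $7,098.40

FIFO COGS: 183 @ $8.50 + 224 @ $9.40 + 110 @ $11.25 + 96 @ $11.00 + 86 @ $13.30 = $7,098.40
LIFO COGS: 296 @ $13.30 + 96 @ $11.00 + 110 @ $11.25 + 197 @ $9.40 = $8,082.10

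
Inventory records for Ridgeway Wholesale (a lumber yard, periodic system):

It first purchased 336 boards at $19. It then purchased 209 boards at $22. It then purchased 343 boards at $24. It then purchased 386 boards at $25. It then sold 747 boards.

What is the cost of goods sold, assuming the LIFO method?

COGS = $18,278

Sale 1 (747) [LIFO — newest first]: 386 @ $25 + 343 @ $24 + 18 @ $22 = $18,278
Ending inventory: 336 @ $19 + 191 @ $22 = $10,586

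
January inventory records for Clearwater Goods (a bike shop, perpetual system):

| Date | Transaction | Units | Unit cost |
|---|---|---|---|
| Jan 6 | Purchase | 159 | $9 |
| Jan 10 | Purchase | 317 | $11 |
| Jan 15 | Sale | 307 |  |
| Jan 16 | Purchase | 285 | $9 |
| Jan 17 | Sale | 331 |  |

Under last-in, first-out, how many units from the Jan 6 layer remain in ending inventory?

123

Jan 15, 307 sold [LIFO — newest first]: 307 @ $11 = $3,377
Jan 17, 331 sold [LIFO — newest first]: 285 @ $9 + 10 @ $11 + 36 @ $9 = $2,999
Total COGS = $3,377 + $2,999 = $6,376
Ending inventory: 123 @ $9 = $1,107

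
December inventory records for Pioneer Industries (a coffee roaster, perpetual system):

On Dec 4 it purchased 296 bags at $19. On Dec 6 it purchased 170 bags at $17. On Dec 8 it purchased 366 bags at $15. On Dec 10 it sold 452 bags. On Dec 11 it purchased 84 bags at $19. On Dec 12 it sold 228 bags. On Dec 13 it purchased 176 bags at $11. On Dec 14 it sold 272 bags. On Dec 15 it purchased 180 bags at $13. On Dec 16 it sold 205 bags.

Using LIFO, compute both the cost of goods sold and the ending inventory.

Dec 10, 452 sold [LIFO — newest first]: 366 @ $15 + 86 @ $17 = $6,952
Dec 12, 228 sold [LIFO — newest first]: 84 @ $19 + 84 @ $17 + 60 @ $19 = $4,164
Dec 14, 272 sold [LIFO — newest first]: 176 @ $11 + 96 @ $19 = $3,760
Dec 16, 205 sold [LIFO — newest first]: 180 @ $13 + 25 @ $19 = $2,815
Total COGS = $6,952 + $4,164 + $3,760 + $2,815 = $17,691
Ending inventory: 115 @ $19 = $2,185
Check: goods available $19,876 = COGS $17,691 + ending $2,185

COGS = $17,691; ending inventory = $2,185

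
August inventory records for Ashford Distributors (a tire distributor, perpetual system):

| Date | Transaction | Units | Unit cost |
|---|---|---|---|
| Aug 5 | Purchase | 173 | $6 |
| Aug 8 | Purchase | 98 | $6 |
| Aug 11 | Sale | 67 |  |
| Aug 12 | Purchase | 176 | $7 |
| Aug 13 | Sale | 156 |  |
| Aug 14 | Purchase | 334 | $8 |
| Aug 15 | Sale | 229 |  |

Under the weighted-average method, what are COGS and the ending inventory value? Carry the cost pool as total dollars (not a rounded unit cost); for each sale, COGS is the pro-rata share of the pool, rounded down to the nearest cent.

After Aug 5: 173 on hand, pool $1,038.00 (≈ $6.0000 each)
After Aug 8: 271 on hand, pool $1,626.00 (≈ $6.0000 each)
Aug 11, sell 67: 67/271 × $1,626.00 → $402.00
After Aug 12: 380 on hand, pool $2,456.00 (≈ $6.4632 each)
Aug 13, sell 156: 156/380 × $2,456.00 → $1,008.25
After Aug 14: 558 on hand, pool $4,119.75 (≈ $7.3831 each)
Aug 15, sell 229: 229/558 × $4,119.75 → $1,690.72
Total COGS = $402.00 + $1,008.25 + $1,690.72 = $3,100.97
Ending inventory (cost pool remaining) = $2,429.03
Check: goods available $5,530.00 = COGS $3,100.97 + ending $2,429.03

COGS = $3,100.97; ending inventory = $2,429.03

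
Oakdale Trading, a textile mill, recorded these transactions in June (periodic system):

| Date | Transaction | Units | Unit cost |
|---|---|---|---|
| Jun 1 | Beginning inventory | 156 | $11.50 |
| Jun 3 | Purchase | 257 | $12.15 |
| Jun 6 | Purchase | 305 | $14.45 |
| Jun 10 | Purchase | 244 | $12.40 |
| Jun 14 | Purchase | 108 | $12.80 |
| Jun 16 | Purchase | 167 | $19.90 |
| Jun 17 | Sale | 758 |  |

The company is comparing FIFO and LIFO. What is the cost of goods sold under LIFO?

FIFO COGS: 156 @ $11.50 + 257 @ $12.15 + 305 @ $14.45 + 40 @ $12.40 = $9,819.80
LIFO COGS: 167 @ $19.90 + 108 @ $12.80 + 244 @ $12.40 + 239 @ $14.45 = $11,184.85

COGS = $11,184.85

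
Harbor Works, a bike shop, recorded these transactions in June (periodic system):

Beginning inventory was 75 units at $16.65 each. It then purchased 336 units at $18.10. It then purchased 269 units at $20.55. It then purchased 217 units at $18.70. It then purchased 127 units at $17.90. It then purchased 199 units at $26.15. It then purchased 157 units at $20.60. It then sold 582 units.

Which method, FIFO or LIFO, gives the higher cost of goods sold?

LIFO

FIFO COGS: 75 @ $16.65 + 336 @ $18.10 + 171 @ $20.55 = $10,844.40
LIFO COGS: 157 @ $20.60 + 199 @ $26.15 + 127 @ $17.90 + 99 @ $18.70 = $12,562.65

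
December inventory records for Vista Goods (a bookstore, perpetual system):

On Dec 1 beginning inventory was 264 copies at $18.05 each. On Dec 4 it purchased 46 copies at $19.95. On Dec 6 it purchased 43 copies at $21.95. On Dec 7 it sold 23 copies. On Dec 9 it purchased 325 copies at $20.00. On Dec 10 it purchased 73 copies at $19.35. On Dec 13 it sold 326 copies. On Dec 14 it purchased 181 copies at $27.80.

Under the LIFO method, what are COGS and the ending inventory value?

Dec 7, 23 sold [LIFO — newest first]: 23 @ $21.95 = $504.85
Dec 13, 326 sold [LIFO — newest first]: 73 @ $19.35 + 253 @ $20.00 = $6,472.55
Total COGS = $504.85 + $6,472.55 = $6,977.40
Ending inventory: 264 @ $18.05 + 46 @ $19.95 + 20 @ $21.95 + 72 @ $20.00 + 181 @ $27.80 = $12,593.70

COGS = $6,977.40; ending inventory = $12,593.70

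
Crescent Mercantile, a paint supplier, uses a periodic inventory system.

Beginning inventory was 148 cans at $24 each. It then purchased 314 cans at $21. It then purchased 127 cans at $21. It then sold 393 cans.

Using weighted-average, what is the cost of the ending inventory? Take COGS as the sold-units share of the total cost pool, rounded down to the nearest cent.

Sale 1, sell 393: 393/589 × $12,813.00 → $8,549.25
Ending inventory (cost pool remaining) = $4,263.75

Ending inventory = $4,263.75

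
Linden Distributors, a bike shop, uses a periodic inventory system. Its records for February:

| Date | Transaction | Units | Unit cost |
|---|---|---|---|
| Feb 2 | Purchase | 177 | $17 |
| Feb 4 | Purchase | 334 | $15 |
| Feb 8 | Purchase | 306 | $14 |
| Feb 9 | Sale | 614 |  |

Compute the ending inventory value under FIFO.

Feb 9, 614 sold [FIFO — oldest first]: 177 @ $17 + 334 @ $15 + 103 @ $14 = $9,461
Ending inventory: 203 @ $14 = $2,842

Ending inventory = $2,842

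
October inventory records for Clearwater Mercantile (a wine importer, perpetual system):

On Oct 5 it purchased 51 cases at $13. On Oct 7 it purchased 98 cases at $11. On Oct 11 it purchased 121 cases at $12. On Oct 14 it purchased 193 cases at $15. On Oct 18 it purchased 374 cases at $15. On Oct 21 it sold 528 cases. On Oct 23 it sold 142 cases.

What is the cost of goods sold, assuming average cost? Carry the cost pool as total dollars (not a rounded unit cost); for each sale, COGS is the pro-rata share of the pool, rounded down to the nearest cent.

COGS = $9,363.98

After Oct 5: 51 on hand, pool $663.00 (≈ $13.0000 each)
After Oct 7: 149 on hand, pool $1,741.00 (≈ $11.6846 each)
After Oct 11: 270 on hand, pool $3,193.00 (≈ $11.8259 each)
After Oct 14: 463 on hand, pool $6,088.00 (≈ $13.1490 each)
After Oct 18: 837 on hand, pool $11,698.00 (≈ $13.9761 each)
Oct 21, sell 528: 528/837 × $11,698.00 → $7,379.38
Oct 23, sell 142: 142/309 × $4,318.62 → $1,984.60
Total COGS = $7,379.38 + $1,984.60 = $9,363.98
Ending inventory (cost pool remaining) = $2,334.02
Check: goods available $11,698.00 = COGS $9,363.98 + ending $2,334.02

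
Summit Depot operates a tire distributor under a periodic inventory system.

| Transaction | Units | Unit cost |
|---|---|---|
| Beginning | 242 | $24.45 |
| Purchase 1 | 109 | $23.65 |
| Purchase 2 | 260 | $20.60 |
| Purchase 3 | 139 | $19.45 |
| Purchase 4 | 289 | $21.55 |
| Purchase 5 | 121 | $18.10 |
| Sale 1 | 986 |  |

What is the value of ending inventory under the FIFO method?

Sale 1 (986) [FIFO — oldest first]: 242 @ $24.45 + 109 @ $23.65 + 260 @ $20.60 + 139 @ $19.45 + 236 @ $21.55 = $21,640.10
Ending inventory: 53 @ $21.55 + 121 @ $18.10 = $3,332.25

Ending inventory = $3,332.25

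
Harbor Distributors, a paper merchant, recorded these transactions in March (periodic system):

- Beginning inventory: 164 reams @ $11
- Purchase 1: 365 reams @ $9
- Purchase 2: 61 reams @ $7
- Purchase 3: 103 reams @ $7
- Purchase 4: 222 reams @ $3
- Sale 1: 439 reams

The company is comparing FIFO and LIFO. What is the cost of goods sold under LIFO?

COGS = $2,291

FIFO COGS: 164 @ $11 + 275 @ $9 = $4,279
LIFO COGS: 222 @ $3 + 103 @ $7 + 61 @ $7 + 53 @ $9 = $2,291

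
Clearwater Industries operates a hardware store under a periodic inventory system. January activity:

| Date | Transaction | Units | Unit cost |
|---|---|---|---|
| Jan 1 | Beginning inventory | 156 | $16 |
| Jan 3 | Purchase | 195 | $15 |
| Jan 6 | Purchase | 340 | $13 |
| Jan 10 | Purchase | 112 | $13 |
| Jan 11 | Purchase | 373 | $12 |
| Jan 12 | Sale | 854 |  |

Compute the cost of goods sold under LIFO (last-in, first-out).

Jan 12, 854 sold [LIFO — newest first]: 373 @ $12 + 112 @ $13 + 340 @ $13 + 29 @ $15 = $10,787
Ending inventory: 156 @ $16 + 166 @ $15 = $4,986
Check: goods available $15,773 = COGS $10,787 + ending $4,986

COGS = $10,787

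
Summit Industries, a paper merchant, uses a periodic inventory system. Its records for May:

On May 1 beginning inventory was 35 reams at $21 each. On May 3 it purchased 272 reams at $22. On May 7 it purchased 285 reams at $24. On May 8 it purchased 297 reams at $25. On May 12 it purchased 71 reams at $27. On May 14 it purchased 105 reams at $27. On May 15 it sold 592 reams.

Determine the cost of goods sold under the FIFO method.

May 15, 592 sold [FIFO — oldest first]: 35 @ $21 + 272 @ $22 + 285 @ $24 = $13,559
Ending inventory: 297 @ $25 + 71 @ $27 + 105 @ $27 = $12,177
Check: goods available $25,736 = COGS $13,559 + ending $12,177

COGS = $13,559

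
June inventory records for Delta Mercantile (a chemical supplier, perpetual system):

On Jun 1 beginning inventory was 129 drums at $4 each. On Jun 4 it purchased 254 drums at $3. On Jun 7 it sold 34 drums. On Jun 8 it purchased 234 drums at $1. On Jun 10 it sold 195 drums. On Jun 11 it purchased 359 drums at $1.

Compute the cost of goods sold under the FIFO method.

Jun 7, 34 sold [FIFO — oldest first]: 34 @ $4 = $136
Jun 10, 195 sold [FIFO — oldest first]: 95 @ $4 + 100 @ $3 = $680
Total COGS = $136 + $680 = $816
Ending inventory: 154 @ $3 + 234 @ $1 + 359 @ $1 = $1,055

COGS = $816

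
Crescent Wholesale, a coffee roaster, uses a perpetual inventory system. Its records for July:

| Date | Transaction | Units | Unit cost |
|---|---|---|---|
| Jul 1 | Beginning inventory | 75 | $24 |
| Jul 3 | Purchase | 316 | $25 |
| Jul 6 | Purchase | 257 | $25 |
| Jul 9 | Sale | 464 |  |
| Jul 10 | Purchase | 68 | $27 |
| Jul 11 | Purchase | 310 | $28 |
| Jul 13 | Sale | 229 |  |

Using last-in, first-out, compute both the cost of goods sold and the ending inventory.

COGS = $18,012; ending inventory = $8,629

Jul 9, 464 sold [LIFO — newest first]: 257 @ $25 + 207 @ $25 = $11,600
Jul 13, 229 sold [LIFO — newest first]: 229 @ $28 = $6,412
Total COGS = $11,600 + $6,412 = $18,012
Ending inventory: 75 @ $24 + 109 @ $25 + 68 @ $27 + 81 @ $28 = $8,629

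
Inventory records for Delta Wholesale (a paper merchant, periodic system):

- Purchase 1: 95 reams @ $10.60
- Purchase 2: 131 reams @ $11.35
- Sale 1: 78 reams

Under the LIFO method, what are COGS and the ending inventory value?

Sale 1 (78) [LIFO — newest first]: 78 @ $11.35 = $885.30
Ending inventory: 95 @ $10.60 + 53 @ $11.35 = $1,608.55
Check: goods available $2,493.85 = COGS $885.30 + ending $1,608.55

COGS = $885.30; ending inventory = $1,608.55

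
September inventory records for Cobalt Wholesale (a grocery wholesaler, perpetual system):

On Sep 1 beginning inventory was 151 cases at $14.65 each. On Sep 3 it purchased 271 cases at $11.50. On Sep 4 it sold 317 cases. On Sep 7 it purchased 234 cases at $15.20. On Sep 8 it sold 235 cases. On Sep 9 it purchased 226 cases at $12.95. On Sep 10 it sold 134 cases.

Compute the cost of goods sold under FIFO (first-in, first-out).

Sep 4, 317 sold [FIFO — oldest first]: 151 @ $14.65 + 166 @ $11.50 = $4,121.15
Sep 8, 235 sold [FIFO — oldest first]: 105 @ $11.50 + 130 @ $15.20 = $3,183.50
Sep 10, 134 sold [FIFO — oldest first]: 104 @ $15.20 + 30 @ $12.95 = $1,969.30
Total COGS = $4,121.15 + $3,183.50 + $1,969.30 = $9,273.95
Ending inventory: 196 @ $12.95 = $2,538.20

COGS = $9,273.95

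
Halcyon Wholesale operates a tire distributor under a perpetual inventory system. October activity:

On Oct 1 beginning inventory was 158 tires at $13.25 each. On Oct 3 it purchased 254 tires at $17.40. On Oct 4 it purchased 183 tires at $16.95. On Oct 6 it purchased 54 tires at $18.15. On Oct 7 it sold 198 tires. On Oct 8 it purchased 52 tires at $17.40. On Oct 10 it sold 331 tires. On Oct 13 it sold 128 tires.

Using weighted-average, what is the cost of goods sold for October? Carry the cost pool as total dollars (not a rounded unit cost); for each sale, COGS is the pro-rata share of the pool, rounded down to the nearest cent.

COGS = $10,776.65

After Oct 1: 158 on hand, pool $2,093.50 (≈ $13.2500 each)
After Oct 3: 412 on hand, pool $6,513.10 (≈ $15.8085 each)
After Oct 4: 595 on hand, pool $9,614.95 (≈ $16.1596 each)
After Oct 6: 649 on hand, pool $10,595.05 (≈ $16.3252 each)
Oct 7, sell 198: 198/649 × $10,595.05 → $3,232.38
After Oct 8: 503 on hand, pool $8,267.47 (≈ $16.4363 each)
Oct 10, sell 331: 331/503 × $8,267.47 → $5,440.42
Oct 13, sell 128: 128/172 × $2,827.05 → $2,103.85
Total COGS = $3,232.38 + $5,440.42 + $2,103.85 = $10,776.65
Ending inventory (cost pool remaining) = $723.20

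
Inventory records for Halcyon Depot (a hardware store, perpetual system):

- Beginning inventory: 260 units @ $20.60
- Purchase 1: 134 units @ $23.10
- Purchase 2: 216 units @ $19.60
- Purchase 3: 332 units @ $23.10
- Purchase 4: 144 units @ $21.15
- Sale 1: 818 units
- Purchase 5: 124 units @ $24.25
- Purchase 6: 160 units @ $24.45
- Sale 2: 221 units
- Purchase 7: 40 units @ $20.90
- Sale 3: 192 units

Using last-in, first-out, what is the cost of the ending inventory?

Sale 1 (818) [LIFO — newest first]: 144 @ $21.15 + 332 @ $23.10 + 216 @ $19.60 + 126 @ $23.10 = $17,859.00
Sale 2 (221) [LIFO — newest first]: 160 @ $24.45 + 61 @ $24.25 = $5,391.25
Sale 3 (192) [LIFO — newest first]: 40 @ $20.90 + 63 @ $24.25 + 8 @ $23.10 + 81 @ $20.60 = $4,217.15
Total COGS = $17,859.00 + $5,391.25 + $4,217.15 = $27,467.40
Ending inventory: 179 @ $20.60 = $3,687.40

Ending inventory = $3,687.40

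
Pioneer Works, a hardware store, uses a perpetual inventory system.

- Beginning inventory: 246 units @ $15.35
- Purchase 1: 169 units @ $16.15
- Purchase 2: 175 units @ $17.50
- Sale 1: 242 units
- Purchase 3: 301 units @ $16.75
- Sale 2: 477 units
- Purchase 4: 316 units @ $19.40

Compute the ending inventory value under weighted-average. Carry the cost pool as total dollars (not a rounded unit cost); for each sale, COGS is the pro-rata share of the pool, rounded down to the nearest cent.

After Beginning: 246 on hand, pool $3,776.10 (≈ $15.3500 each)
After Purchase 1: 415 on hand, pool $6,505.45 (≈ $15.6758 each)
After Purchase 2: 590 on hand, pool $9,567.95 (≈ $16.2169 each)
Sale 1, sell 242: 242/590 × $9,567.95 → $3,924.48
After Purchase 3: 649 on hand, pool $10,685.22 (≈ $16.4641 each)
Sale 2, sell 477: 477/649 × $10,685.22 → $7,853.38
After Purchase 4: 488 on hand, pool $8,962.24 (≈ $18.3652 each)
Total COGS = $3,924.48 + $7,853.38 = $11,777.86
Ending inventory (cost pool remaining) = $8,962.24
Check: goods available $20,740.10 = COGS $11,777.86 + ending $8,962.24

Ending inventory = $8,962.24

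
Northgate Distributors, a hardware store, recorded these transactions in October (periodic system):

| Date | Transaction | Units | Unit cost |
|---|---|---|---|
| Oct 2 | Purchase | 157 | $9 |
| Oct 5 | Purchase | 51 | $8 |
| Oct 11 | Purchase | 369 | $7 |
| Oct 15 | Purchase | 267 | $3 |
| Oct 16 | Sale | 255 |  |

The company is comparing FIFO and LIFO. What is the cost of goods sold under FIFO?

COGS = $2,150

FIFO COGS: 157 @ $9 + 51 @ $8 + 47 @ $7 = $2,150
LIFO COGS: 255 @ $3 = $765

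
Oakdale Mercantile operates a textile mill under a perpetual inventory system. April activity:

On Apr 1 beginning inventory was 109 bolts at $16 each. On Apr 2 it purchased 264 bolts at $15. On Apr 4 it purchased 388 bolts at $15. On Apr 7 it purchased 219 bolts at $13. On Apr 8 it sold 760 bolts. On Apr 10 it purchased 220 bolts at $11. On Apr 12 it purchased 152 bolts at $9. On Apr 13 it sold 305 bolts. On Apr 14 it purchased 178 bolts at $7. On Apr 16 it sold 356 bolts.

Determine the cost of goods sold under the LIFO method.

COGS = $17,661

Apr 8, 760 sold [LIFO — newest first]: 219 @ $13 + 388 @ $15 + 153 @ $15 = $10,962
Apr 13, 305 sold [LIFO — newest first]: 152 @ $9 + 153 @ $11 = $3,051
Apr 16, 356 sold [LIFO — newest first]: 178 @ $7 + 67 @ $11 + 111 @ $15 = $3,648
Total COGS = $10,962 + $3,051 + $3,648 = $17,661
Ending inventory: 109 @ $16 = $1,744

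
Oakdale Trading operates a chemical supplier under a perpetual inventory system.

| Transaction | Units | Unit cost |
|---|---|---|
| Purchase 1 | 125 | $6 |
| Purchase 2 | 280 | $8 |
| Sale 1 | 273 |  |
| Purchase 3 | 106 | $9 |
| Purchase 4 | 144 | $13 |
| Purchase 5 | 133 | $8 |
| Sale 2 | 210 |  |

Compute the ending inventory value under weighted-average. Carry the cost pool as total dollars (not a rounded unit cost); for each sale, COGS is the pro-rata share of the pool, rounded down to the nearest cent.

After Purchase 1: 125 on hand, pool $750.00 (≈ $6.0000 each)
After Purchase 2: 405 on hand, pool $2,990.00 (≈ $7.3827 each)
Sale 1, sell 273: 273/405 × $2,990.00 → $2,015.48
After Purchase 3: 238 on hand, pool $1,928.52 (≈ $8.1030 each)
After Purchase 4: 382 on hand, pool $3,800.52 (≈ $9.9490 each)
After Purchase 5: 515 on hand, pool $4,864.52 (≈ $9.4457 each)
Sale 2, sell 210: 210/515 × $4,864.52 → $1,983.59
Total COGS = $2,015.48 + $1,983.59 = $3,999.07
Ending inventory (cost pool remaining) = $2,880.93

Ending inventory = $2,880.93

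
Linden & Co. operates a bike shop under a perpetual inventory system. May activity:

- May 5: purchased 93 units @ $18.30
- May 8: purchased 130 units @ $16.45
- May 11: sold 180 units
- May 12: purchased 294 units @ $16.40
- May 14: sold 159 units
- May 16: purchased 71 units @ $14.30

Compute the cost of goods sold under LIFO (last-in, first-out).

COGS = $5,661.10

May 11, 180 sold [LIFO — newest first]: 130 @ $16.45 + 50 @ $18.30 = $3,053.50
May 14, 159 sold [LIFO — newest first]: 159 @ $16.40 = $2,607.60
Total COGS = $3,053.50 + $2,607.60 = $5,661.10
Ending inventory: 43 @ $18.30 + 135 @ $16.40 + 71 @ $14.30 = $4,016.20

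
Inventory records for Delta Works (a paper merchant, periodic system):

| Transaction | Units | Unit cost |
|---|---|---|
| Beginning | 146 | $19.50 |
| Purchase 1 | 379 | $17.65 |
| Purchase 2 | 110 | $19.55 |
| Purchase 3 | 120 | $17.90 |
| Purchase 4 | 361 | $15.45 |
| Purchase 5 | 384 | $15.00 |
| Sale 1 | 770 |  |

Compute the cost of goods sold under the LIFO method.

Sale 1 (770) [LIFO — newest first]: 384 @ $15.00 + 361 @ $15.45 + 25 @ $17.90 = $11,784.95
Ending inventory: 146 @ $19.50 + 379 @ $17.65 + 110 @ $19.55 + 95 @ $17.90 = $13,387.35

COGS = $11,784.95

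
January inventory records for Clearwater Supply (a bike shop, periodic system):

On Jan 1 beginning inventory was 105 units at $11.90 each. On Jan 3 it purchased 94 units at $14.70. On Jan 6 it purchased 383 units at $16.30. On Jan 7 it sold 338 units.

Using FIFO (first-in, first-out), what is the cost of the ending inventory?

Jan 7, 338 sold [FIFO — oldest first]: 105 @ $11.90 + 94 @ $14.70 + 139 @ $16.30 = $4,897.00
Ending inventory: 244 @ $16.30 = $3,977.20

Ending inventory = $3,977.20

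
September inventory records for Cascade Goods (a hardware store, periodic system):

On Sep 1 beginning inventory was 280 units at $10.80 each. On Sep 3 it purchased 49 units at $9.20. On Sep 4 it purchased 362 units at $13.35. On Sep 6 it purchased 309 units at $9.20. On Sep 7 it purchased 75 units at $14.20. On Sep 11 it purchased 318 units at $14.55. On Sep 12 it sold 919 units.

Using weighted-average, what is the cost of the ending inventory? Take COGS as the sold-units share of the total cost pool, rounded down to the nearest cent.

Sep 12, sell 919: 919/1393 × $16,842.20 → $11,111.25
Ending inventory (cost pool remaining) = $5,730.95

Ending inventory = $5,730.95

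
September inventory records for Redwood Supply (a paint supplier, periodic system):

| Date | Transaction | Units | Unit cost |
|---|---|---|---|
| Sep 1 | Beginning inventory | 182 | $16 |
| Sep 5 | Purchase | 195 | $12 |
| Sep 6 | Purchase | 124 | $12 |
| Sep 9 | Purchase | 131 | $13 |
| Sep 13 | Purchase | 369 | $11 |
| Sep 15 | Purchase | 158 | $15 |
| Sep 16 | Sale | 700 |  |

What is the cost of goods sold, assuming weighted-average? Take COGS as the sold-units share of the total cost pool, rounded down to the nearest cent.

Sep 16, sell 700: 700/1159 × $14,872.00 → $8,982.22
Ending inventory (cost pool remaining) = $5,889.78

COGS = $8,982.22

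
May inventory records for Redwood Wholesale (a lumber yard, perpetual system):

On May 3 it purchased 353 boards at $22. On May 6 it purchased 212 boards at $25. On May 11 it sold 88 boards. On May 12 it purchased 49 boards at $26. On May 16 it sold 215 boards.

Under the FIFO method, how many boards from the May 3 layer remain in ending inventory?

May 11, 88 sold [FIFO — oldest first]: 88 @ $22 = $1,936
May 16, 215 sold [FIFO — oldest first]: 215 @ $22 = $4,730
Total COGS = $1,936 + $4,730 = $6,666
Ending inventory: 50 @ $22 + 212 @ $25 + 49 @ $26 = $7,674
Check: goods available $14,340 = COGS $6,666 + ending $7,674

50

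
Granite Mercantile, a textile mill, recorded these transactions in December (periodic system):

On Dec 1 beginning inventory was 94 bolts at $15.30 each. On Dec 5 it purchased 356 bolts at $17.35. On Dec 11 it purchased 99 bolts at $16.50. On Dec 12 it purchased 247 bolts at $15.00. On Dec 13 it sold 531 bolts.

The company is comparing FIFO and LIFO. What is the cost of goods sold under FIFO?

COGS = $8,951.30

FIFO COGS: 94 @ $15.30 + 356 @ $17.35 + 81 @ $16.50 = $8,951.30
LIFO COGS: 247 @ $15.00 + 99 @ $16.50 + 185 @ $17.35 = $8,548.25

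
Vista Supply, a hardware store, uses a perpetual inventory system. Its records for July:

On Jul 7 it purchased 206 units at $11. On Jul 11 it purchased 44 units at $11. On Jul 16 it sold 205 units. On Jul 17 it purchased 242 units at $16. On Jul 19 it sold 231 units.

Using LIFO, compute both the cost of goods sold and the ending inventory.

Jul 16, 205 sold [LIFO — newest first]: 44 @ $11 + 161 @ $11 = $2,255
Jul 19, 231 sold [LIFO — newest first]: 231 @ $16 = $3,696
Total COGS = $2,255 + $3,696 = $5,951
Ending inventory: 45 @ $11 + 11 @ $16 = $671

COGS = $5,951; ending inventory = $671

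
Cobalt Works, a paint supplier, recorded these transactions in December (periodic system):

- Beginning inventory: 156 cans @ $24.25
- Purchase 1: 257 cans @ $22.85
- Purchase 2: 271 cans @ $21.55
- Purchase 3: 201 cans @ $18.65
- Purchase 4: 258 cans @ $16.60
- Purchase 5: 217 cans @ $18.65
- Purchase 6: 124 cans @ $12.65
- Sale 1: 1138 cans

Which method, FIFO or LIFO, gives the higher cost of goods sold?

FIFO COGS: 156 @ $24.25 + 257 @ $22.85 + 271 @ $21.55 + 201 @ $18.65 + 253 @ $16.60 = $23,443.95
LIFO COGS: 124 @ $12.65 + 217 @ $18.65 + 258 @ $16.60 + 201 @ $18.65 + 271 @ $21.55 + 67 @ $22.85 = $21,018.10

FIFO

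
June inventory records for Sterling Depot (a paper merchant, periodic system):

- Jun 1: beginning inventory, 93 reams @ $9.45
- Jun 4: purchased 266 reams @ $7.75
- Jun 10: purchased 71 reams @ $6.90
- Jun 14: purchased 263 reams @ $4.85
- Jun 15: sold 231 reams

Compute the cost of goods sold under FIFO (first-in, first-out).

Jun 15, 231 sold [FIFO — oldest first]: 93 @ $9.45 + 138 @ $7.75 = $1,948.35
Ending inventory: 128 @ $7.75 + 71 @ $6.90 + 263 @ $4.85 = $2,757.45

COGS = $1,948.35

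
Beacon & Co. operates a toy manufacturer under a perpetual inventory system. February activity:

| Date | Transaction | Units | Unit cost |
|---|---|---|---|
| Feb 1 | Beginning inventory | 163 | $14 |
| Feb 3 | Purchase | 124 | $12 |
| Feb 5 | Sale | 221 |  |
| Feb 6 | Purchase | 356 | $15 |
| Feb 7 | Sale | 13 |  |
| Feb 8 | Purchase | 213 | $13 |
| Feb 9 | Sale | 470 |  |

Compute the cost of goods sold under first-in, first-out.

COGS = $9,903

Feb 5, 221 sold [FIFO — oldest first]: 163 @ $14 + 58 @ $12 = $2,978
Feb 7, 13 sold [FIFO — oldest first]: 13 @ $12 = $156
Feb 9, 470 sold [FIFO — oldest first]: 53 @ $12 + 356 @ $15 + 61 @ $13 = $6,769
Total COGS = $2,978 + $156 + $6,769 = $9,903
Ending inventory: 152 @ $13 = $1,976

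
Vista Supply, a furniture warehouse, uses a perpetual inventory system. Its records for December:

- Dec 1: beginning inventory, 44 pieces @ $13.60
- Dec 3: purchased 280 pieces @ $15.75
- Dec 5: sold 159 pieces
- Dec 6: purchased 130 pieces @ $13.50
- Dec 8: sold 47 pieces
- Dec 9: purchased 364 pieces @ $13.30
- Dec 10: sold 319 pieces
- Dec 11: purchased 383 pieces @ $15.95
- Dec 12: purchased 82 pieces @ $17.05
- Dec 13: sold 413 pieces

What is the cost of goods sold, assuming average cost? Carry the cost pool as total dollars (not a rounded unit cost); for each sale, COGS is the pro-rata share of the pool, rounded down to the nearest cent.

COGS = $13,851.14

After Dec 1: 44 on hand, pool $598.40 (≈ $13.6000 each)
After Dec 3: 324 on hand, pool $5,008.40 (≈ $15.4580 each)
Dec 5, sell 159: 159/324 × $5,008.40 → $2,457.82
After Dec 6: 295 on hand, pool $4,305.58 (≈ $14.5952 each)
Dec 8, sell 47: 47/295 × $4,305.58 → $685.97
After Dec 9: 612 on hand, pool $8,460.81 (≈ $13.8249 each)
Dec 10, sell 319: 319/612 × $8,460.81 → $4,410.12
After Dec 11: 676 on hand, pool $10,159.54 (≈ $15.0289 each)
After Dec 12: 758 on hand, pool $11,557.64 (≈ $15.2475 each)
Dec 13, sell 413: 413/758 × $11,557.64 → $6,297.23
Total COGS = $2,457.82 + $685.97 + $4,410.12 + $6,297.23 = $13,851.14
Ending inventory (cost pool remaining) = $5,260.41
Check: goods available $19,111.55 = COGS $13,851.14 + ending $5,260.41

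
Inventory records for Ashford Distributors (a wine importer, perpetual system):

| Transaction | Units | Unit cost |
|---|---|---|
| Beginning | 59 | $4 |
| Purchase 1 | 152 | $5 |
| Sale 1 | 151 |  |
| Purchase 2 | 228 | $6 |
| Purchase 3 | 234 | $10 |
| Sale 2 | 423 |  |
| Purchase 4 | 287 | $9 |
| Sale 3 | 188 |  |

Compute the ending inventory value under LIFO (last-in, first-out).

Sale 1 (151) [LIFO — newest first]: 151 @ $5 = $755
Sale 2 (423) [LIFO — newest first]: 234 @ $10 + 189 @ $6 = $3,474
Sale 3 (188) [LIFO — newest first]: 188 @ $9 = $1,692
Total COGS = $755 + $3,474 + $1,692 = $5,921
Ending inventory: 59 @ $4 + 1 @ $5 + 39 @ $6 + 99 @ $9 = $1,366

Ending inventory = $1,366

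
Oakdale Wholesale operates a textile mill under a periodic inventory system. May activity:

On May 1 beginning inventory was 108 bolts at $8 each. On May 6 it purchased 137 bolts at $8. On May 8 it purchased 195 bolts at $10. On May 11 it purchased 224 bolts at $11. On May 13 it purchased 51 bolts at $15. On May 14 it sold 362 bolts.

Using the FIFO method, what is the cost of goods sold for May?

May 14, 362 sold [FIFO — oldest first]: 108 @ $8 + 137 @ $8 + 117 @ $10 = $3,130
Ending inventory: 78 @ $10 + 224 @ $11 + 51 @ $15 = $4,009

COGS = $3,130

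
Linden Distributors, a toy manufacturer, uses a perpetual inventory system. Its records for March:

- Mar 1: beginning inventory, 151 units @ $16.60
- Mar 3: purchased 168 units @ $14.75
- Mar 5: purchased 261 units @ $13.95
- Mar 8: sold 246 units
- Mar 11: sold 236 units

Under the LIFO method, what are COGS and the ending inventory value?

COGS = $6,998.75; ending inventory = $1,626.80

Mar 8, 246 sold [LIFO — newest first]: 246 @ $13.95 = $3,431.70
Mar 11, 236 sold [LIFO — newest first]: 15 @ $13.95 + 168 @ $14.75 + 53 @ $16.60 = $3,567.05
Total COGS = $3,431.70 + $3,567.05 = $6,998.75
Ending inventory: 98 @ $16.60 = $1,626.80
Check: goods available $8,625.55 = COGS $6,998.75 + ending $1,626.80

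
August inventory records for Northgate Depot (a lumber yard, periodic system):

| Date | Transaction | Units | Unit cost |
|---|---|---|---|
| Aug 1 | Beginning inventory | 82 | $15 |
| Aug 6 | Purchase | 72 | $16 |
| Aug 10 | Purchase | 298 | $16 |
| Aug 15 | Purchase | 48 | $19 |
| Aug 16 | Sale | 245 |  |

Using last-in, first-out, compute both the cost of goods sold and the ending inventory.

COGS = $4,064; ending inventory = $3,998

Aug 16, 245 sold [LIFO — newest first]: 48 @ $19 + 197 @ $16 = $4,064
Ending inventory: 82 @ $15 + 72 @ $16 + 101 @ $16 = $3,998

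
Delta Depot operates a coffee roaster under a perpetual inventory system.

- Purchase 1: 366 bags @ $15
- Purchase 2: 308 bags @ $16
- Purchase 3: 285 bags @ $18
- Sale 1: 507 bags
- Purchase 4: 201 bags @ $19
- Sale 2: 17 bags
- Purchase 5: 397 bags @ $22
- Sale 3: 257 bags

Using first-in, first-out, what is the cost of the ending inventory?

Sale 1 (507) [FIFO — oldest first]: 366 @ $15 + 141 @ $16 = $7,746
Sale 2 (17) [FIFO — oldest first]: 17 @ $16 = $272
Sale 3 (257) [FIFO — oldest first]: 150 @ $16 + 107 @ $18 = $4,326
Total COGS = $7,746 + $272 + $4,326 = $12,344
Ending inventory: 178 @ $18 + 201 @ $19 + 397 @ $22 = $15,757

Ending inventory = $15,757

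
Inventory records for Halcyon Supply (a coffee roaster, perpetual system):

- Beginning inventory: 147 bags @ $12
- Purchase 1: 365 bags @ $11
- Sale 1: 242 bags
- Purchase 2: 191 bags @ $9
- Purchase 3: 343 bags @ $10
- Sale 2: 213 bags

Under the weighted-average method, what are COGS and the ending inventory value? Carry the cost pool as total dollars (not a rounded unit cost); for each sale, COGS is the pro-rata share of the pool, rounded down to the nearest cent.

After Beginning: 147 on hand, pool $1,764.00 (≈ $12.0000 each)
After Purchase 1: 512 on hand, pool $5,779.00 (≈ $11.2871 each)
Sale 1, sell 242: 242/512 × $5,779.00 → $2,731.48
After Purchase 2: 461 on hand, pool $4,766.52 (≈ $10.3395 each)
After Purchase 3: 804 on hand, pool $8,196.52 (≈ $10.1947 each)
Sale 2, sell 213: 213/804 × $8,196.52 → $2,171.46
Total COGS = $2,731.48 + $2,171.46 = $4,902.94
Ending inventory (cost pool remaining) = $6,025.06
Check: goods available $10,928.00 = COGS $4,902.94 + ending $6,025.06

COGS = $4,902.94; ending inventory = $6,025.06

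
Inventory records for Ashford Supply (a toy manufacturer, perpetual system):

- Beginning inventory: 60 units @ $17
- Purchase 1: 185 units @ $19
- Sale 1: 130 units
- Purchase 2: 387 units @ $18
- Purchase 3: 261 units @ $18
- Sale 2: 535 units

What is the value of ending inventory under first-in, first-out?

Sale 1 (130) [FIFO — oldest first]: 60 @ $17 + 70 @ $19 = $2,350
Sale 2 (535) [FIFO — oldest first]: 115 @ $19 + 387 @ $18 + 33 @ $18 = $9,745
Total COGS = $2,350 + $9,745 = $12,095
Ending inventory: 228 @ $18 = $4,104
Check: goods available $16,199 = COGS $12,095 + ending $4,104

Ending inventory = $4,104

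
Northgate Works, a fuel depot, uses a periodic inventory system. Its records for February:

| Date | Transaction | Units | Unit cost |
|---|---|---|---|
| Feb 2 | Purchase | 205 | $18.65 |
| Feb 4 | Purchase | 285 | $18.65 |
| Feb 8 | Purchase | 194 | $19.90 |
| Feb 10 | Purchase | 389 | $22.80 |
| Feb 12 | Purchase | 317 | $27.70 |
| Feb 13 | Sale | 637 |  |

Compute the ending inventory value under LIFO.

Feb 13, 637 sold [LIFO — newest first]: 317 @ $27.70 + 320 @ $22.80 = $16,076.90
Ending inventory: 205 @ $18.65 + 285 @ $18.65 + 194 @ $19.90 + 69 @ $22.80 = $14,572.30
Check: goods available $30,649.20 = COGS $16,076.90 + ending $14,572.30

Ending inventory = $14,572.30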